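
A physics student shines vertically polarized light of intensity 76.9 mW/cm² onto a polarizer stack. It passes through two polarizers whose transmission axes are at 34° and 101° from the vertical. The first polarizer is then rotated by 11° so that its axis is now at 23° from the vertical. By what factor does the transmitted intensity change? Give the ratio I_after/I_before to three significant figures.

I_new/I_old ≈ 0.349

Before rotation:
By Malus's law, I₁ = I₀ cos²(34° − 0°) = I₀ cos²(34°) = 0.6873 I₀.
I₂ = I₁ cos²(101° − 34°) = 0.6873 I₀ · cos²(67°) = 0.1049 I₀.
After rotation:
I₁ = I₀ cos²(23° − 0°) = I₀ cos²(23°) = 0.8473 I₀.
I₂ = I₁ cos²(101° − 23°) = 0.8473 I₀ · cos²(78°) = 0.03663 I₀.
Ratio = 0.03663 / 0.1049 = 0.3491.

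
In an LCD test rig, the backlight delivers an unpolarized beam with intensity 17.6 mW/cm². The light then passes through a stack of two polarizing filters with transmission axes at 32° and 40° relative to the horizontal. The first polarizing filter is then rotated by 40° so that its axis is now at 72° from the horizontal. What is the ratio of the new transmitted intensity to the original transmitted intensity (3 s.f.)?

I_new/I_old ≈ 0.733

Before rotation:
Unpolarized light through the first polarizer → I₁ = ½ I₀, now polarized at 32°.
I₂ = I₁ cos²(40° − 32°) = 0.5 I₀ · cos²(8°) = 0.4903 I₀.
After rotation:
Unpolarized light through the first polarizer → I₁ = ½ I₀, now polarized at 72°.
I₂ = I₁ cos²(40° − 72°) = 0.5 I₀ · cos²(32°) = 0.3596 I₀.
Ratio = 0.3596 / 0.4903 = 0.7334.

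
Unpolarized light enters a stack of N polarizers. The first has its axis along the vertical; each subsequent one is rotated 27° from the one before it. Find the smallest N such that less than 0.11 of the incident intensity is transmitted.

First polarizer halves the unpolarized light: factor 1/2.
Each further stage multiplies by cos²(27°) = 0.7939.
After N polarizers: T = 0.5·0.7939^(N−1). Require T < 0.11 ⇒ N−1 > ln(0.11/0.5)/ln(0.7939) = 6.56, so N−1 ≥ 7 and N = 8.
Check: N=8 gives T = 0.09938 < 0.11; N=7 gives T = 0.1252.

N = 8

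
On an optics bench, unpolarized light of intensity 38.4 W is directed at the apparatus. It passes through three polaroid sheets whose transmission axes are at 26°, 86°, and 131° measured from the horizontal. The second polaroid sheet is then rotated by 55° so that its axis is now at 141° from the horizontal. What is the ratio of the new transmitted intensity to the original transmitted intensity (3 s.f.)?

Before rotation:
Unpolarized light through the first polarizer → I₁ = ½ I₀, now polarized at 26°.
I₂ = I₁ cos²(86° − 26°) = 0.5 I₀ · cos²(60°) = 0.125 I₀.
I₃ = I₂ cos²(131° − 86°) = 0.125 I₀ · cos²(45°) = 0.0625 I₀.
After rotation:
Unpolarized light through the first polarizer → I₁ = ½ I₀, now polarized at 26°.
Angle between axes 1 and 2: 65°. I₂ = 0.5 I₀ · cos²(65°) = 0.0893 I₀.
I₃ = I₂ cos²(131° − 141°) = 0.0893 I₀ · cos²(10°) = 0.08661 I₀.
Ratio = 0.08661 / 0.0625 = 1.386.

I_new/I_old ≈ 1.39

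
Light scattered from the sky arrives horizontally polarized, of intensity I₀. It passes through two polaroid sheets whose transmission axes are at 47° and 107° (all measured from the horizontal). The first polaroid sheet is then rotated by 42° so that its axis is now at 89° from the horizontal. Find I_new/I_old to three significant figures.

Before rotation:
I₁ = I₀ cos²(47° − 0°) = I₀ cos²(47°) = 0.4651 I₀.
I₂ = I₁ cos²(107° − 47°) = 0.4651 I₀ · cos²(60°) = 0.1163 I₀.
After rotation:
I₁ = I₀ cos²(89° − 0°) = I₀ cos²(89°) = 0.0003046 I₀.
I₂ = I₁ cos²(107° − 89°) = 0.0003046 I₀ · cos²(18°) = 0.0002755 I₀.
Ratio = 0.0002755 / 0.1163 = 0.002369.

I_new/I_old ≈ 0.00237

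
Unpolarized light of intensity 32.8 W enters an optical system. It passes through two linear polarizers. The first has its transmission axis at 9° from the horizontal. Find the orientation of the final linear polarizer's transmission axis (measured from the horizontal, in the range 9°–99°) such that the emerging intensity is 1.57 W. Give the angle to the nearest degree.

Unpolarized light through the first polarizer → I₁ = ½ I₀, now polarized at 9°.
Target fraction: 1.57 / 32.8 W = 0.04787 of I₀.
Need I₂/I₀ = 0.04787, so cos²(θ − 9°) = 0.04787 / 0.5 = 0.09573.
θ − 9° = arccos(√0.09573) = 72.0°, giving θ ≈ 9 + 72.0 = 81.0°.

θ ≈ 81°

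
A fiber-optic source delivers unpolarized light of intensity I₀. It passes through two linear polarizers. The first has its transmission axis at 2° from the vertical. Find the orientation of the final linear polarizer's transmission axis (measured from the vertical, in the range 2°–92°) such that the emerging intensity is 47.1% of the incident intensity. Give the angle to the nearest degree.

Unpolarized light through the first polarizer → I₁ = ½ I₀, now polarized at 2°.
Need I₂/I₀ = 0.471, so cos²(θ − 2°) = 0.471 / 0.5 = 0.942.
θ − 2° = arccos(√0.942) = 13.9°, giving θ ≈ 2 + 13.9 = 15.9°.

θ ≈ 16°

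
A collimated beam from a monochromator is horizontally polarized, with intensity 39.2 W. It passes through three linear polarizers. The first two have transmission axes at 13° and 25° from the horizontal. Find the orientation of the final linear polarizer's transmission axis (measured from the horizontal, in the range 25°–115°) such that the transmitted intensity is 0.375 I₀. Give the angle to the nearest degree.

I₁ = I₀ cos²(13° − 0°) = I₀ cos²(13°) = 0.9494 I₀.
I₂ = I₁ cos²(25° − 13°) = 0.9494 I₀ · cos²(12°) = 0.9084 I₀.
Need I₃/I₀ = 0.375, so cos²(θ − 25°) = 0.375 / 0.9084 = 0.4128.
θ − 25° = arccos(√0.4128) = 50.0°, giving θ ≈ 25 + 50.0 = 75.0°.

θ ≈ 75°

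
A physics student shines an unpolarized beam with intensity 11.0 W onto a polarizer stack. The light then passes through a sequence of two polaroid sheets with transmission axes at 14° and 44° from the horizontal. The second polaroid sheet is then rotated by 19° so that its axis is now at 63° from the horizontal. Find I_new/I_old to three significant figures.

Before rotation:
Unpolarized light through the first polarizer → I₁ = ½ I₀, now polarized at 14°.
I₂ = I₁ cos²(44° − 14°) = 0.5 I₀ · cos²(30°) = 0.375 I₀.
After rotation:
Unpolarized light through the first polarizer → I₁ = ½ I₀, now polarized at 14°.
I₂ = I₁ cos²(63° − 14°) = 0.5 I₀ · cos²(49°) = 0.2152 I₀.
Ratio = 0.2152 / 0.375 = 0.5739.

I_new/I_old ≈ 0.574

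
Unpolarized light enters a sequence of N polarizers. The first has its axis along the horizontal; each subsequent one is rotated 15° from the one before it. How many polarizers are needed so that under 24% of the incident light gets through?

First polarizer halves the unpolarized light: factor 1/2.
Each further stage multiplies by cos²(15°) = 0.933.
After N polarizers: T = 0.5·0.933^(N−1). Require T < 0.24 ⇒ N−1 > ln(0.24/0.5)/ln(0.933) = 10.59, so N−1 ≥ 11 and N = 12.
Check: N=12 gives T = 0.2332 < 0.24; N=11 gives T = 0.2499.

N = 12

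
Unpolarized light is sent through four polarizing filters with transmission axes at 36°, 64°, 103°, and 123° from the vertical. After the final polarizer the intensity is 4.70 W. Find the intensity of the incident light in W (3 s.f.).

Unpolarized light through the first polarizer → I₁ = ½ I₀, now polarized at 36°.
I₂ = I₁ cos²(64° − 36°) = 0.5 I₀ · cos²(28°) = 0.3898 I₀.
I₃ = I₂ cos²(103° − 64°) = 0.3898 I₀ · cos²(39°) = 0.2354 I₀.
I₄ = I₃ cos²(123° − 103°) = 0.2354 I₀ · cos²(20°) = 0.2079 I₀.
So 4.70 W = 0.2079 I₀, giving I₀ = 4.70/0.2079 = 22.61 W.

I₀ ≈ 22.6 W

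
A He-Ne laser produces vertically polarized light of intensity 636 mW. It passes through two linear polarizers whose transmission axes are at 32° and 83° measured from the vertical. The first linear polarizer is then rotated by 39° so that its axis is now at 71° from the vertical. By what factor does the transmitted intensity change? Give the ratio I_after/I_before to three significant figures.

Before rotation:
I₁ = I₀ cos²(32° − 0°) = I₀ cos²(32°) = 0.7192 I₀.
I₂ = I₁ cos²(83° − 32°) = 0.7192 I₀ · cos²(51°) = 0.2848 I₀.
After rotation:
I₁ = I₀ cos²(71° − 0°) = I₀ cos²(71°) = 0.106 I₀.
I₂ = I₁ cos²(83° − 71°) = 0.106 I₀ · cos²(12°) = 0.1014 I₀.
Ratio = 0.1014 / 0.2848 = 0.356.

I_new/I_old ≈ 0.356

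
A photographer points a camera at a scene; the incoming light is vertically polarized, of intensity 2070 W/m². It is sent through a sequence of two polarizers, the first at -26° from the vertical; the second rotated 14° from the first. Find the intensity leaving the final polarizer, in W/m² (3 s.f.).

I ≈ 1570 W/m²

I₁ = 2070 W/m² · cos²(26°) = 1672 W/m².
I₂ = I₁ · cos²(14°) = 1672 · 0.9415 = 1574 W/m².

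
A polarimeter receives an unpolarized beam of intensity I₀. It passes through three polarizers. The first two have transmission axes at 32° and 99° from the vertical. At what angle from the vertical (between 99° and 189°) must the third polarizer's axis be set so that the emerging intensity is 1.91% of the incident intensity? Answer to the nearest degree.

Unpolarized light through the first polarizer → I₁ = ½ I₀, now polarized at 32°.
I₂ = I₁ cos²(99° − 32°) = 0.5 I₀ · cos²(67°) = 0.07634 I₀.
Need I₃/I₀ = 0.0191, so cos²(θ − 99°) = 0.0191 / 0.07634 = 0.2502.
θ − 99° = arccos(√0.2502) = 60.0°, giving θ ≈ 99 + 60.0 = 159.0°.

θ ≈ 159°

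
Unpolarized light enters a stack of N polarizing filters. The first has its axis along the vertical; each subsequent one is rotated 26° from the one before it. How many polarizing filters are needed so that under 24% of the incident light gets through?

First polarizer halves the unpolarized light: factor 1/2.
Each further stage multiplies by cos²(26°) = 0.8078.
After N polarizers: T = 0.5·0.8078^(N−1). Require T < 0.24 ⇒ N−1 > ln(0.24/0.5)/ln(0.8078) = 3.44, so N−1 ≥ 4 and N = 5.
Check: N=5 gives T = 0.2129 < 0.24; N=4 gives T = 0.2636.

N = 5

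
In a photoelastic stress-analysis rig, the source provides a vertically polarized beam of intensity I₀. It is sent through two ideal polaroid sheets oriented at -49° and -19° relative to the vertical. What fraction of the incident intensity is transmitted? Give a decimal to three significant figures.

I₁ = I₀ cos²(-49° − 0°) = I₀ cos²(49°) = 0.4304 I₀.
I₂ = I₁ cos²(-19° + 49°) = 0.4304 I₀ · cos²(30°) = 0.3228 I₀.
Transmitted fraction = 0.3228.

≈ 0.323 I₀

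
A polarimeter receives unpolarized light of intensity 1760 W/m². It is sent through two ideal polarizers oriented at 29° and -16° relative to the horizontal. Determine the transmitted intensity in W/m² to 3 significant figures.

I ≈ 440 W/m²

Unpolarized light through the first polarizer → I₁ = 1760 W/m²/2 = 880 W/m², polarized at 29°.
I₂ = I₁ · cos²(45°) = 880 · 0.5 = 440 W/m².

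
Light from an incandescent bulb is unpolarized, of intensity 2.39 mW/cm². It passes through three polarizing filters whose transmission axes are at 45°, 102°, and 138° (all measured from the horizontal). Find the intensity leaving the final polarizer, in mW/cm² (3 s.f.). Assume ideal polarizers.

I ≈ 0.232 mW/cm²

Unpolarized light through the first polarizer → I₁ = 2.39 mW/cm²/2 = 1.195 mW/cm², polarized at 45°.
I₂ = I₁ · cos²(57°) = 1.195 · 0.2966 = 0.3545 mW/cm².
I₃ = I₂ · cos²(36°) = 0.3545 · 0.6545 = 0.232 mW/cm².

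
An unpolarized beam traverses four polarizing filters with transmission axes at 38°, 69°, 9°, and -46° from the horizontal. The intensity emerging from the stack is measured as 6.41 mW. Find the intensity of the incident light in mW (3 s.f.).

Unpolarized light through the first polarizer → I₁ = ½ I₀, now polarized at 38°.
I₂ = I₁ cos²(69° − 38°) = 0.5 I₀ · cos²(31°) = 0.3674 I₀.
I₃ = I₂ cos²(9° − 69°) = 0.3674 I₀ · cos²(60°) = 0.09184 I₀.
I₄ = I₃ cos²(-46° − 9°) = 0.09184 I₀ · cos²(55°) = 0.03022 I₀.
So 6.41 mW = 0.03022 I₀, giving I₀ = 6.41/0.03022 = 212.1 mW.

I₀ ≈ 212 mW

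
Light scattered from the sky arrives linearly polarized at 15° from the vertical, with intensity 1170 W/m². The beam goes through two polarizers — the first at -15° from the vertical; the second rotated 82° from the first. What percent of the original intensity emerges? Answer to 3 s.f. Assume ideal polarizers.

I₁ = 1170 W/m² · cos²(30°) = 877.5 W/m².
I₂ = I₁ · cos²(82°) = 877.5 · 0.01937 = 17 W/m².
That is 1.453% of the incident intensity.

≈ 1.45%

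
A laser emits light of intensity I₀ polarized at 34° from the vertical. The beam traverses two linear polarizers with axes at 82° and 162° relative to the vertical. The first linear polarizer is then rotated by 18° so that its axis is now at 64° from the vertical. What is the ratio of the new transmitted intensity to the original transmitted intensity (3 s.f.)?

I_new/I_old ≈ 1.08

Before rotation:
I₁ = I₀ cos²(82° − 34°) = I₀ cos²(48°) = 0.4477 I₀.
I₂ = I₁ cos²(162° − 82°) = 0.4477 I₀ · cos²(80°) = 0.0135 I₀.
After rotation:
I₁ = I₀ cos²(64° − 34°) = I₀ cos²(30°) = 0.75 I₀.
Angle between axes 1 and 2: 82°. I₂ = 0.75 I₀ · cos²(82°) = 0.01453 I₀.
Ratio = 0.01453 / 0.0135 = 1.076.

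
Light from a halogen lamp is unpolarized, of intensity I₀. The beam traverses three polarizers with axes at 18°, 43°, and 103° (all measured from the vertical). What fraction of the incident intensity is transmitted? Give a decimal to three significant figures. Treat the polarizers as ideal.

Unpolarized light through the first polarizer → I₁ = ½ I₀, now polarized at 18°.
I₂ = I₁ cos²(43° − 18°) = 0.5 I₀ · cos²(25°) = 0.4107 I₀.
I₃ = I₂ cos²(103° − 43°) = 0.4107 I₀ · cos²(60°) = 0.1027 I₀.
Transmitted fraction = 0.1027.

≈ 0.103 I₀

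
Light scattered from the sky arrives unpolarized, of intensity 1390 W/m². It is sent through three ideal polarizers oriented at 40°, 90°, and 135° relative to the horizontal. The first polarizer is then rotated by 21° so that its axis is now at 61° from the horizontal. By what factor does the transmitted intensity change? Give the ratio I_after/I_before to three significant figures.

I_new/I_old ≈ 1.85

Before rotation:
Unpolarized light through the first polarizer → I₁ = ½ I₀, now polarized at 40°.
I₂ = I₁ cos²(90° − 40°) = 0.5 I₀ · cos²(50°) = 0.2066 I₀.
I₃ = I₂ cos²(135° − 90°) = 0.2066 I₀ · cos²(45°) = 0.1033 I₀.
After rotation:
Unpolarized light through the first polarizer → I₁ = ½ I₀, now polarized at 61°.
I₂ = I₁ cos²(90° − 61°) = 0.5 I₀ · cos²(29°) = 0.3825 I₀.
I₃ = I₂ cos²(135° − 90°) = 0.3825 I₀ · cos²(45°) = 0.1912 I₀.
Ratio = 0.1912 / 0.1033 = 1.851.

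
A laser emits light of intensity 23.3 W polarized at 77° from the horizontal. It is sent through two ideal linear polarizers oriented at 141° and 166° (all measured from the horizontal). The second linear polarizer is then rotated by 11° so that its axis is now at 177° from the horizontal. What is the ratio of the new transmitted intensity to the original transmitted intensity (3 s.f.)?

I_new/I_old ≈ 0.797

Before rotation:
I₁ = I₀ cos²(141° − 77°) = I₀ cos²(64°) = 0.1922 I₀.
I₂ = I₁ cos²(166° − 141°) = 0.1922 I₀ · cos²(25°) = 0.1578 I₀.
After rotation:
I₁ = I₀ cos²(141° − 77°) = I₀ cos²(64°) = 0.1922 I₀.
I₂ = I₁ cos²(177° − 141°) = 0.1922 I₀ · cos²(36°) = 0.1258 I₀.
Ratio = 0.1258 / 0.1578 = 0.7968.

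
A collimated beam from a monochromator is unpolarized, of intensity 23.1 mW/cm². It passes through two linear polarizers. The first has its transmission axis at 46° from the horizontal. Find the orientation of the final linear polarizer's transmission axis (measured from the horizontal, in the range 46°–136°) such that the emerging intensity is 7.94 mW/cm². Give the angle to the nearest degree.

Unpolarized light through the first polarizer → I₁ = ½ I₀, now polarized at 46°.
Target fraction: 7.94 / 23.1 mW/cm² = 0.3437 of I₀.
Need I₂/I₀ = 0.3437, so cos²(θ − 46°) = 0.3437 / 0.5 = 0.6874.
θ − 46° = arccos(√0.6874) = 34.0°, giving θ ≈ 46 + 34.0 = 80.0°.

θ ≈ 80°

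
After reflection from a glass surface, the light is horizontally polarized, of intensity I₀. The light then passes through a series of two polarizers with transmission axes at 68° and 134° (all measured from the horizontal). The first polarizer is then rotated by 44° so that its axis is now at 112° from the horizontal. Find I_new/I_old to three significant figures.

I_new/I_old ≈ 5.20

Before rotation:
I₁ = I₀ cos²(68° − 0°) = I₀ cos²(68°) = 0.1403 I₀.
I₂ = I₁ cos²(134° − 68°) = 0.1403 I₀ · cos²(66°) = 0.02322 I₀.
After rotation:
I₁ = I₀ cos²(112° − 0°) = I₀ cos²(68°) = 0.1403 I₀.
I₂ = I₁ cos²(134° − 112°) = 0.1403 I₀ · cos²(22°) = 0.1206 I₀.
Ratio = 0.1206 / 0.02322 = 5.196.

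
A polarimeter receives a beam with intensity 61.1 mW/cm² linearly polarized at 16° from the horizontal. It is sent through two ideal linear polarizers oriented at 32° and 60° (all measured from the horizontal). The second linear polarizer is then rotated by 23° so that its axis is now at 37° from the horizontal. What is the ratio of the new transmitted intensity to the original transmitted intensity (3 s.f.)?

Before rotation:
By Malus's law, I₁ = I₀ cos²(32° − 16°) = I₀ cos²(16°) = 0.924 I₀.
I₂ = I₁ cos²(60° − 32°) = 0.924 I₀ · cos²(28°) = 0.7204 I₀.
After rotation:
I₁ = I₀ cos²(32° − 16°) = I₀ cos²(16°) = 0.924 I₀.
I₂ = I₁ cos²(37° − 32°) = 0.924 I₀ · cos²(5°) = 0.917 I₀.
Ratio = 0.917 / 0.7204 = 1.273.

I_new/I_old ≈ 1.27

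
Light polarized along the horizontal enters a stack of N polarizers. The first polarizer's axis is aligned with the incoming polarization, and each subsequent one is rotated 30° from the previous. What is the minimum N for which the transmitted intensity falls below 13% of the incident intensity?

N = 9

First polarizer is aligned with the polarization: full transmission.
Each further stage multiplies by cos²(30°) = 0.75.
After N polarizers: T = 0.75^(N−1). Require T < 0.13 ⇒ N−1 > ln(0.13)/ln(0.75) = 7.09, so N−1 ≥ 8 and N = 9.
Check: N=9 gives T = 0.1001 < 0.13; N=8 gives T = 0.1335.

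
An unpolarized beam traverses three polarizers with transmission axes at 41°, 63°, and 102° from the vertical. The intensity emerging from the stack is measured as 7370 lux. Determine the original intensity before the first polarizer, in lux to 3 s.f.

I₀ ≈ 2.84e4 lux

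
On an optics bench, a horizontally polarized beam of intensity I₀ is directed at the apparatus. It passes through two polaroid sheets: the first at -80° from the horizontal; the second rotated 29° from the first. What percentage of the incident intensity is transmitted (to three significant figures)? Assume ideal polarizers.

By Malus's law, I₁ = I₀ cos²(-80° − 0°) = I₀ cos²(80°) = 0.03015 I₀.
I₂ = I₁ cos²(29°) = 0.03015 · 0.765 I₀ = 0.02307 I₀.
That is 2.307% of the incident intensity.

≈ 2.31%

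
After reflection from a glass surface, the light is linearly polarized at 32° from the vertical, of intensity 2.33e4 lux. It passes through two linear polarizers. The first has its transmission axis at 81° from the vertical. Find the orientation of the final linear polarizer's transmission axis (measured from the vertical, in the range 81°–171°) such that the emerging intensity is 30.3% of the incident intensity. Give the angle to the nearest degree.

By Malus's law, I₁ = I₀ cos²(81° − 32°) = I₀ cos²(49°) = 0.4304 I₀.
Need I₂/I₀ = 0.303, so cos²(θ − 81°) = 0.303 / 0.4304 = 0.704.
θ − 81° = arccos(√0.704) = 33.0°, giving θ ≈ 81 + 33.0 = 114.0°.

θ ≈ 114°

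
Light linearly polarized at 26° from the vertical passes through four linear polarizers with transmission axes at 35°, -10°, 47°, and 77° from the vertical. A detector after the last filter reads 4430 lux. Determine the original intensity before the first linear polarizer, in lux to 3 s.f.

I₀ ≈ 4.08e4 lux

By Malus's law, I₁ = I₀ cos²(35° − 26°) = I₀ cos²(9°) = 0.9755 I₀.
I₂ = I₁ cos²(-10° − 35°) = 0.9755 I₀ · cos²(45°) = 0.4878 I₀.
I₃ = I₂ cos²(47° + 10°) = 0.4878 I₀ · cos²(57°) = 0.1447 I₀.
I₄ = I₃ cos²(77° − 47°) = 0.1447 I₀ · cos²(30°) = 0.1085 I₀.
So 4430 lux = 0.1085 I₀, giving I₀ = 4430/0.1085 = 4.082e+04 lux.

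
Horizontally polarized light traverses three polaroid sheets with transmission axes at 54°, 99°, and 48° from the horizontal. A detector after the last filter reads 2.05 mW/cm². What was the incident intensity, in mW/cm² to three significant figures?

I₀ ≈ 30.0 mW/cm²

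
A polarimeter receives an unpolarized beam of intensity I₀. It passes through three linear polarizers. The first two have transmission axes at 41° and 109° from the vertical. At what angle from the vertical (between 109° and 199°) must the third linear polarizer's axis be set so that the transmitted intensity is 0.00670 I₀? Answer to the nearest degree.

θ ≈ 181°

Unpolarized light through the first polarizer → I₁ = ½ I₀, now polarized at 41°.
I₂ = I₁ cos²(109° − 41°) = 0.5 I₀ · cos²(68°) = 0.07017 I₀.
Need I₃/I₀ = 0.0067, so cos²(θ − 109°) = 0.0067 / 0.07017 = 0.09549.
θ − 109° = arccos(√0.09549) = 72.0°, giving θ ≈ 109 + 72.0 = 181.0°.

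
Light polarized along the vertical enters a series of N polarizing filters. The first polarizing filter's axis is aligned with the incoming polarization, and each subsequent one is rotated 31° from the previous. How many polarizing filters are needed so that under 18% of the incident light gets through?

First polarizer is aligned with the polarization: full transmission.
Each further stage multiplies by cos²(31°) = 0.7347.
After N polarizers: T = 0.7347^(N−1). Require T < 0.18 ⇒ N−1 > ln(0.18)/ln(0.7347) = 5.56, so N−1 ≥ 6 and N = 7.
Check: N=7 gives T = 0.1573 < 0.18; N=6 gives T = 0.2141.

N = 7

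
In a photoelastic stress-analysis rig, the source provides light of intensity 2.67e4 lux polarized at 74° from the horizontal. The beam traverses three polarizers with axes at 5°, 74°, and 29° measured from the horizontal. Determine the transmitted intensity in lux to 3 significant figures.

I ≈ 220 lux

I₁ = 2.67e4 lux · cos²(69°) = 3429 lux.
I₂ = I₁ · cos²(69°) = 3429 · 0.1284 = 440.4 lux.
I₃ = I₂ · cos²(45°) = 440.4 · 0.5 = 220.2 lux.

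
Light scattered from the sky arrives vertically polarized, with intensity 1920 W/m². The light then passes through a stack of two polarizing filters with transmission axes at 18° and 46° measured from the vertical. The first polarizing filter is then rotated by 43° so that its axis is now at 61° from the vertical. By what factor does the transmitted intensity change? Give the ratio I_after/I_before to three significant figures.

I_new/I_old ≈ 0.311

Before rotation:
I₁ = I₀ cos²(18° − 0°) = I₀ cos²(18°) = 0.9045 I₀.
I₂ = I₁ cos²(46° − 18°) = 0.9045 I₀ · cos²(28°) = 0.7052 I₀.
After rotation:
I₁ = I₀ cos²(61° − 0°) = I₀ cos²(61°) = 0.235 I₀.
I₂ = I₁ cos²(46° − 61°) = 0.235 I₀ · cos²(15°) = 0.2193 I₀.
Ratio = 0.2193 / 0.7052 = 0.311.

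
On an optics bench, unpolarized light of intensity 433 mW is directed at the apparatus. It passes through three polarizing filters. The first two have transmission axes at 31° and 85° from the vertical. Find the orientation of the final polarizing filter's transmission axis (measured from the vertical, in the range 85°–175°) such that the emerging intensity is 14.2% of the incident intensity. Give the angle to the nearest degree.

θ ≈ 110°

Unpolarized light through the first polarizer → I₁ = ½ I₀, now polarized at 31°.
I₂ = I₁ cos²(85° − 31°) = 0.5 I₀ · cos²(54°) = 0.1727 I₀.
Need I₃/I₀ = 0.142, so cos²(θ − 85°) = 0.142 / 0.1727 = 0.822.
θ − 85° = arccos(√0.822) = 25.0°, giving θ ≈ 85 + 25.0 = 110.0°.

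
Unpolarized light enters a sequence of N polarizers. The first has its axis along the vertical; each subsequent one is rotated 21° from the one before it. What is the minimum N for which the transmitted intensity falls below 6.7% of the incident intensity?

First polarizer halves the unpolarized light: factor 1/2.
Each further stage multiplies by cos²(21°) = 0.8716.
After N polarizers: T = 0.5·0.8716^(N−1). Require T < 0.067 ⇒ N−1 > ln(0.067/0.5)/ln(0.8716) = 14.62, so N−1 ≥ 15 and N = 16.
Check: N=16 gives T = 0.06361 < 0.067; N=15 gives T = 0.07298.

N = 16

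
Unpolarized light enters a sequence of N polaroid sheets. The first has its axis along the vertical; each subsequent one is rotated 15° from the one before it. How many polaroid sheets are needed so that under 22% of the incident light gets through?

N = 13

First polarizer halves the unpolarized light: factor 1/2.
Each further stage multiplies by cos²(15°) = 0.933.
After N polarizers: T = 0.5·0.933^(N−1). Require T < 0.22 ⇒ N−1 > ln(0.22/0.5)/ln(0.933) = 11.84, so N−1 ≥ 12 and N = 13.
Check: N=13 gives T = 0.2176 < 0.22; N=12 gives T = 0.2332.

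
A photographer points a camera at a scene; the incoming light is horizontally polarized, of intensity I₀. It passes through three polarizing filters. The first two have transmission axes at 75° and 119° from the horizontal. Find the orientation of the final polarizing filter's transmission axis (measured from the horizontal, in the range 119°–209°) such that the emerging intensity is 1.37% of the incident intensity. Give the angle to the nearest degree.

θ ≈ 170°

By Malus's law, I₁ = I₀ cos²(75° − 0°) = I₀ cos²(75°) = 0.06699 I₀.
I₂ = I₁ cos²(119° − 75°) = 0.06699 I₀ · cos²(44°) = 0.03466 I₀.
Need I₃/I₀ = 0.0137, so cos²(θ − 119°) = 0.0137 / 0.03466 = 0.3952.
θ − 119° = arccos(√0.3952) = 51.0°, giving θ ≈ 119 + 51.0 = 170.0°.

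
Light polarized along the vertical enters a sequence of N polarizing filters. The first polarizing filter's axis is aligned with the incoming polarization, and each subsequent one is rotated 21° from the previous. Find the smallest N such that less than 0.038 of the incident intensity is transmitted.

N = 25

First polarizer is aligned with the polarization: full transmission.
Each further stage multiplies by cos²(21°) = 0.8716.
After N polarizers: T = 0.8716^(N−1). Require T < 0.038 ⇒ N−1 > ln(0.038)/ln(0.8716) = 23.79, so N−1 ≥ 24 and N = 25.
Check: N=25 gives T = 0.03692 < 0.038; N=24 gives T = 0.04236.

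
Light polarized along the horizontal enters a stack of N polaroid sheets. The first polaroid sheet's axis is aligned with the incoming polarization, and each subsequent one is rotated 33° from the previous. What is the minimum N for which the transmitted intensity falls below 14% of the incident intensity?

First polarizer is aligned with the polarization: full transmission.
Each further stage multiplies by cos²(33°) = 0.7034.
After N polarizers: T = 0.7034^(N−1). Require T < 0.14 ⇒ N−1 > ln(0.14)/ln(0.7034) = 5.59, so N−1 ≥ 6 and N = 7.
Check: N=7 gives T = 0.1211 < 0.14; N=6 gives T = 0.1722.

N = 7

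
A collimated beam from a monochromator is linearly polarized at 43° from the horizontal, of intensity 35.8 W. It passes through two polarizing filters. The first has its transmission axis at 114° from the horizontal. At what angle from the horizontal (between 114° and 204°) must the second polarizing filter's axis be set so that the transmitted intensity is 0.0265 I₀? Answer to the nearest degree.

I₁ = I₀ cos²(114° − 43°) = I₀ cos²(71°) = 0.106 I₀.
Need I₂/I₀ = 0.0265, so cos²(θ − 114°) = 0.0265 / 0.106 = 0.25.
θ − 114° = arccos(√0.25) = 60.0°, giving θ ≈ 114 + 60.0 = 174.0°.

θ ≈ 174°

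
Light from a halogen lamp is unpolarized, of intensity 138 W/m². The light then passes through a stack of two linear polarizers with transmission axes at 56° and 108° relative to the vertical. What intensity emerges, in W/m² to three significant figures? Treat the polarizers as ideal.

I ≈ 26.2 W/m²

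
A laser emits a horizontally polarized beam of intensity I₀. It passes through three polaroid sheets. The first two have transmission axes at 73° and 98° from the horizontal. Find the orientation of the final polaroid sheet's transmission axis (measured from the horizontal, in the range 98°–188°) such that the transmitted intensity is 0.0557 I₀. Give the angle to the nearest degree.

θ ≈ 125°

By Malus's law, I₁ = I₀ cos²(73° − 0°) = I₀ cos²(73°) = 0.08548 I₀.
I₂ = I₁ cos²(98° − 73°) = 0.08548 I₀ · cos²(25°) = 0.07021 I₀.
Need I₃/I₀ = 0.0557, so cos²(θ − 98°) = 0.0557 / 0.07021 = 0.7933.
θ − 98° = arccos(√0.7933) = 27.0°, giving θ ≈ 98 + 27.0 = 125.0°.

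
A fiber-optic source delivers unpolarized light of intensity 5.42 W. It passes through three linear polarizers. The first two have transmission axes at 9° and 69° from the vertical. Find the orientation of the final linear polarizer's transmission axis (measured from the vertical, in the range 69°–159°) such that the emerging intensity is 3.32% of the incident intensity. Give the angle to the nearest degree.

Unpolarized light through the first polarizer → I₁ = ½ I₀, now polarized at 9°.
I₂ = I₁ cos²(69° − 9°) = 0.5 I₀ · cos²(60°) = 0.125 I₀.
Need I₃/I₀ = 0.0332, so cos²(θ − 69°) = 0.0332 / 0.125 = 0.2656.
θ − 69° = arccos(√0.2656) = 59.0°, giving θ ≈ 69 + 59.0 = 128.0°.

θ ≈ 128°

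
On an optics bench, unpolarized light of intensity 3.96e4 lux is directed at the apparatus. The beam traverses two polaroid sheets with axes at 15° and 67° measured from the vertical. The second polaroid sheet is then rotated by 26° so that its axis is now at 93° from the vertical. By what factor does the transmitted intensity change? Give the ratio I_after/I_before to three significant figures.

I_new/I_old ≈ 0.114

Before rotation:
Unpolarized light through the first polarizer → I₁ = ½ I₀, now polarized at 15°.
I₂ = I₁ cos²(67° − 15°) = 0.5 I₀ · cos²(52°) = 0.1895 I₀.
After rotation:
Unpolarized light through the first polarizer → I₁ = ½ I₀, now polarized at 15°.
I₂ = I₁ cos²(93° − 15°) = 0.5 I₀ · cos²(78°) = 0.02161 I₀.
Ratio = 0.02161 / 0.1895 = 0.114.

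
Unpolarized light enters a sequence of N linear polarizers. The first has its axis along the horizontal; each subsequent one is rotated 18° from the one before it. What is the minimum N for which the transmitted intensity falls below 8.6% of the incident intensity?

First polarizer halves the unpolarized light: factor 1/2.
Each further stage multiplies by cos²(18°) = 0.9045.
After N polarizers: T = 0.5·0.9045^(N−1). Require T < 0.086 ⇒ N−1 > ln(0.086/0.5)/ln(0.9045) = 17.54, so N−1 ≥ 18 and N = 19.
Check: N=19 gives T = 0.08211 < 0.086; N=18 gives T = 0.09078.

N = 19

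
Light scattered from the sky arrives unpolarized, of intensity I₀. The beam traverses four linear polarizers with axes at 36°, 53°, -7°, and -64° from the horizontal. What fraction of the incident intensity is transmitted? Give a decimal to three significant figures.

≈ 0.0339 I₀

Unpolarized light through the first polarizer → I₁ = ½ I₀, now polarized at 36°.
I₂ = I₁ cos²(53° − 36°) = 0.5 I₀ · cos²(17°) = 0.4573 I₀.
I₃ = I₂ cos²(-7° − 53°) = 0.4573 I₀ · cos²(60°) = 0.1143 I₀.
I₄ = I₃ cos²(-64° + 7°) = 0.1143 I₀ · cos²(57°) = 0.03391 I₀.
Transmitted fraction = 0.03391.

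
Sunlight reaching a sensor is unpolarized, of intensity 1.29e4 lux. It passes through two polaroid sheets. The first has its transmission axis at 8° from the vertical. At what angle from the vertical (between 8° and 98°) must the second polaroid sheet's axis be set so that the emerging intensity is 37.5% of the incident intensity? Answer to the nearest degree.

Unpolarized light through the first polarizer → I₁ = ½ I₀, now polarized at 8°.
Need I₂/I₀ = 0.375, so cos²(θ − 8°) = 0.375 / 0.5 = 0.75.
θ − 8° = arccos(√0.75) = 30.0°, giving θ ≈ 8 + 30.0 = 38.0°.

θ ≈ 38°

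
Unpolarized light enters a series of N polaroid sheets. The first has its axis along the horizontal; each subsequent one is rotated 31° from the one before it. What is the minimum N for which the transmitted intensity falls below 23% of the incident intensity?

First polarizer halves the unpolarized light: factor 1/2.
Each further stage multiplies by cos²(31°) = 0.7347.
After N polarizers: T = 0.5·0.7347^(N−1). Require T < 0.23 ⇒ N−1 > ln(0.23/0.5)/ln(0.7347) = 2.52, so N−1 ≥ 3 and N = 4.
Check: N=4 gives T = 0.1983 < 0.23; N=3 gives T = 0.2699.

N = 4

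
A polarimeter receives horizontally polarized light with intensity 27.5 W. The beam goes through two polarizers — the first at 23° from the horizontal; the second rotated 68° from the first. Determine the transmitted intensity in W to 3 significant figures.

I ≈ 3.27 W

I₁ = 27.5 W · cos²(23°) = 23.3 W.
I₂ = I₁ · cos²(68°) = 23.3 · 0.1403 = 3.27 W.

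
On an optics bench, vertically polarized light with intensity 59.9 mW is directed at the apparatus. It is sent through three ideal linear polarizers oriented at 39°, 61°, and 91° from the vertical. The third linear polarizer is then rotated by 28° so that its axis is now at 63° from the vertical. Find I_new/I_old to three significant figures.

I_new/I_old ≈ 1.33

Before rotation:
I₁ = I₀ cos²(39° − 0°) = I₀ cos²(39°) = 0.604 I₀.
I₂ = I₁ cos²(61° − 39°) = 0.604 I₀ · cos²(22°) = 0.5192 I₀.
I₃ = I₂ cos²(91° − 61°) = 0.5192 I₀ · cos²(30°) = 0.3894 I₀.
After rotation:
I₁ = I₀ cos²(39° − 0°) = I₀ cos²(39°) = 0.604 I₀.
I₂ = I₁ cos²(61° − 39°) = 0.604 I₀ · cos²(22°) = 0.5192 I₀.
I₃ = I₂ cos²(63° − 61°) = 0.5192 I₀ · cos²(2°) = 0.5186 I₀.
Ratio = 0.5186 / 0.3894 = 1.332.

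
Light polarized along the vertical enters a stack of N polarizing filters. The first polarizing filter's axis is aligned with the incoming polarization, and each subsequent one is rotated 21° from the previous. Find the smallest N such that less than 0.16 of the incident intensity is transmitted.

N = 15

First polarizer is aligned with the polarization: full transmission.
Each further stage multiplies by cos²(21°) = 0.8716.
After N polarizers: T = 0.8716^(N−1). Require T < 0.16 ⇒ N−1 > ln(0.16)/ln(0.8716) = 13.33, so N−1 ≥ 14 and N = 15.
Check: N=15 gives T = 0.146 < 0.16; N=14 gives T = 0.1675.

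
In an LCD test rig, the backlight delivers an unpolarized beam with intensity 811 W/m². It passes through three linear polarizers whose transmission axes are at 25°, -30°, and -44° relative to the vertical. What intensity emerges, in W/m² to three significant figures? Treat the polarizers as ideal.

I ≈ 126 W/m²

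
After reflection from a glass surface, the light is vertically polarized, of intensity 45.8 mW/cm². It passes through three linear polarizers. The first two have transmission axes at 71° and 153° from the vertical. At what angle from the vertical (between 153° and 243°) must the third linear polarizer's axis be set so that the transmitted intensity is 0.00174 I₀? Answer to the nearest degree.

I₁ = I₀ cos²(71° − 0°) = I₀ cos²(71°) = 0.106 I₀.
I₂ = I₁ cos²(153° − 71°) = 0.106 I₀ · cos²(82°) = 0.002053 I₀.
Need I₃/I₀ = 0.00174, so cos²(θ − 153°) = 0.00174 / 0.002053 = 0.8475.
θ − 153° = arccos(√0.8475) = 23.0°, giving θ ≈ 153 + 23.0 = 176.0°.

θ ≈ 176°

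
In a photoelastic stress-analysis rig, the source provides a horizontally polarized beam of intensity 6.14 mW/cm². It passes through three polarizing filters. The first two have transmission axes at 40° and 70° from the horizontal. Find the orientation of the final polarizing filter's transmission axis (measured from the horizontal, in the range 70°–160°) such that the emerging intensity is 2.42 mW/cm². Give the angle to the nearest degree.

θ ≈ 89°

By Malus's law, I₁ = I₀ cos²(40° − 0°) = I₀ cos²(40°) = 0.5868 I₀.
I₂ = I₁ cos²(70° − 40°) = 0.5868 I₀ · cos²(30°) = 0.4401 I₀.
Target fraction: 2.42 / 6.14 mW/cm² = 0.3941 of I₀.
Need I₃/I₀ = 0.3941, so cos²(θ − 70°) = 0.3941 / 0.4401 = 0.8955.
θ − 70° = arccos(√0.8955) = 18.9°, giving θ ≈ 70 + 18.9 = 88.9°.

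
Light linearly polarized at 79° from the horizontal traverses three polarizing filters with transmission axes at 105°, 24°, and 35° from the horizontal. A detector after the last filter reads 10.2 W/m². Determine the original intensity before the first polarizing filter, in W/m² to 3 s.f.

By Malus's law, I₁ = I₀ cos²(105° − 79°) = I₀ cos²(26°) = 0.8078 I₀.
I₂ = I₁ cos²(24° − 105°) = 0.8078 I₀ · cos²(81°) = 0.01977 I₀.
I₃ = I₂ cos²(35° − 24°) = 0.01977 I₀ · cos²(11°) = 0.01905 I₀.
So 10.2 W/m² = 0.01905 I₀, giving I₀ = 10.2/0.01905 = 535.5 W/m².

I₀ ≈ 535 W/m²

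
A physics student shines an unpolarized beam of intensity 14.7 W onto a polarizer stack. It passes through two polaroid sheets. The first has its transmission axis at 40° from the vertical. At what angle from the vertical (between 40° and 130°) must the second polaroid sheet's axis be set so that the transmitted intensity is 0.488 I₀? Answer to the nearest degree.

θ ≈ 49°

Unpolarized light through the first polarizer → I₁ = ½ I₀, now polarized at 40°.
Need I₂/I₀ = 0.488, so cos²(θ − 40°) = 0.488 / 0.5 = 0.976.
θ − 40° = arccos(√0.976) = 8.9°, giving θ ≈ 40 + 8.9 = 48.9°.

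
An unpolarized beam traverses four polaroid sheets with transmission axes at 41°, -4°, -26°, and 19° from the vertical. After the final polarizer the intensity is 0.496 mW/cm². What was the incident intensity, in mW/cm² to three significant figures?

I₀ ≈ 4.62 mW/cm²

Unpolarized light through the first polarizer → I₁ = ½ I₀, now polarized at 41°.
I₂ = I₁ cos²(-4° − 41°) = 0.5 I₀ · cos²(45°) = 0.25 I₀.
I₃ = I₂ cos²(-26° + 4°) = 0.25 I₀ · cos²(22°) = 0.2149 I₀.
I₄ = I₃ cos²(19° + 26°) = 0.2149 I₀ · cos²(45°) = 0.1075 I₀.
So 0.496 mW/cm² = 0.1075 I₀, giving I₀ = 0.496/0.1075 = 4.616 mW/cm².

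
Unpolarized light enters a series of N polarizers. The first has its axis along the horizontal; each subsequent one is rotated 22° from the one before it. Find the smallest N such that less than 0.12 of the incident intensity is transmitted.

First polarizer halves the unpolarized light: factor 1/2.
Each further stage multiplies by cos²(22°) = 0.8597.
After N polarizers: T = 0.5·0.8597^(N−1). Require T < 0.12 ⇒ N−1 > ln(0.12/0.5)/ln(0.8597) = 9.44, so N−1 ≥ 10 and N = 11.
Check: N=11 gives T = 0.1102 < 0.12; N=10 gives T = 0.1282.

N = 11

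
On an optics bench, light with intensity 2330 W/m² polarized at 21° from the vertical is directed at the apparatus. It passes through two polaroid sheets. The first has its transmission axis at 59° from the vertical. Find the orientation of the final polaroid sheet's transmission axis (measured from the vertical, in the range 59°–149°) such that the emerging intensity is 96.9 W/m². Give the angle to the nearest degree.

By Malus's law, I₁ = I₀ cos²(59° − 21°) = I₀ cos²(38°) = 0.621 I₀.
Target fraction: 96.9 / 2330 W/m² = 0.04159 of I₀.
Need I₂/I₀ = 0.04159, so cos²(θ − 59°) = 0.04159 / 0.621 = 0.06697.
θ − 59° = arccos(√0.06697) = 75.0°, giving θ ≈ 59 + 75.0 = 134.0°.

θ ≈ 134°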